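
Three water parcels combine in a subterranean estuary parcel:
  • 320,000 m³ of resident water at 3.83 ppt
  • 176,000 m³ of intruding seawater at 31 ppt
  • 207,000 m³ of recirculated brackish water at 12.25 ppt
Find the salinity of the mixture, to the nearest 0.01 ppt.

13.11 ppt

Salt balance:
salt = 320,000×3.83 + 176,000×31 + 207,000×12.25 = 1,225,600 + 5,456,000 + 2,535,750 = 9,217,350
volume = 320,000 + 176,000 + 207,000 = 703,000 m³
S = 9,217,350 / 703,000 = 13.1115 ppt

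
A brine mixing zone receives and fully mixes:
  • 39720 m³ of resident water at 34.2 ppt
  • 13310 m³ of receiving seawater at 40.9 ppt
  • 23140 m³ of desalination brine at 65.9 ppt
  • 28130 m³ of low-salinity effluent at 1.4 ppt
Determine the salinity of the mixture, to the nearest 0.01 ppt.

33.24 ppt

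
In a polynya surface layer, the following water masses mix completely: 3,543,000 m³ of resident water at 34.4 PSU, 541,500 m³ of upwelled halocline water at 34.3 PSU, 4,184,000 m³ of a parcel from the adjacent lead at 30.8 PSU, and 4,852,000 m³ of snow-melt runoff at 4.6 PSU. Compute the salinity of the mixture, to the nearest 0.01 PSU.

22.23 PSU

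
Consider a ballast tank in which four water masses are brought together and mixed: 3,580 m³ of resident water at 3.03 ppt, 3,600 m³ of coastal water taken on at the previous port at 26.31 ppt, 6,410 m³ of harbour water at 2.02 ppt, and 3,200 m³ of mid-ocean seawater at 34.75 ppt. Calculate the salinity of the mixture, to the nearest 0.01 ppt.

Weighted by volume,
salt = 3,580×3.03 + 3,600×26.31 + 6,410×2.02 + 3,200×34.75 = 10,847.4 + 94,716 + 12,948.2 + 111,200 = 229,711.6
volume = 3,580 + 3,600 + 6,410 + 3,200 = 16,790 m³
S = 229,711.6 / 16,790 = 13.6815 ppt

13.68 ppt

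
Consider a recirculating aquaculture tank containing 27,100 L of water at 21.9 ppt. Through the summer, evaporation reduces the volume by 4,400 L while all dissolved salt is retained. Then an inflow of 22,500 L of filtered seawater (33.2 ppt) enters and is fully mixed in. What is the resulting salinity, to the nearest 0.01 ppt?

After evaporation: salt = 27,100×21.9 = 593,490; volume = 27,100 − 4,400 = 22,700 L
After mixing: salt = 593,490 + 22,500×33.2 = 1,340,490; volume = 22,700 + 22,500 = 45,200 L
S = 1,340,490 / 45,200 = 29.6569 ppt

29.66 ppt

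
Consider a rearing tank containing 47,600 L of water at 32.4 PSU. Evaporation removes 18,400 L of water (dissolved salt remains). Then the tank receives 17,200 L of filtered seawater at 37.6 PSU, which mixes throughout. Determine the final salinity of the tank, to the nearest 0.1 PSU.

47.2 PSU

After evaporation: salt = 47,600×32.4 = 1,542,240; volume = 47,600 − 18,400 = 29,200 L
After mixing: salt = 1,542,240 + 17,200×37.6 = 2,188,960; volume = 29,200 + 17,200 = 46,400 L
S = 2,188,960 / 46,400 = 47.1759 PSU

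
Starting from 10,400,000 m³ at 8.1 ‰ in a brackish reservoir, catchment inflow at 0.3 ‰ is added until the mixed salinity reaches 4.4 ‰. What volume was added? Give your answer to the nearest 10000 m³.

Salt balance: 10,400,000×8.1 + V×0.3 = (10,400,000+V)×4.4
84,240,000 + 0.3V = 45,760,000 + 4.4V
38,480,000 = 4.1V
V = 9,385,365.85 m³

9390000 m³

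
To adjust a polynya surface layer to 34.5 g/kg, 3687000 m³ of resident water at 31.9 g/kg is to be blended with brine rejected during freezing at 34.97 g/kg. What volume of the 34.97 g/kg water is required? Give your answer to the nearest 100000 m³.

Salt balance: 3,687,000×31.9 + V×34.97 = (3,687,000+V)×34.5
117,615,300 + 34.97V = 127,201,500 + 34.5V
9,586,200 = 0.47V
V = 20,396,170.21 m³

20400000 m³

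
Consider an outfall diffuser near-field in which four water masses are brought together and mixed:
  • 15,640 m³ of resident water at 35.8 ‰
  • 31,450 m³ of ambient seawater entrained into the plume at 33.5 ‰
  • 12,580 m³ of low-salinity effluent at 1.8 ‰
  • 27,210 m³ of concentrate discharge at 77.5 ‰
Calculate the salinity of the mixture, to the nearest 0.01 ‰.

Mass of salt is conserved:
salt = 15,640×35.8 + 31,450×33.5 + 12,580×1.8 + 27,210×77.5 = 559,912 + 1,053,575 + 22,644 + 2,108,775 = 3,744,906
volume = 15,640 + 31,450 + 12,580 + 27,210 = 86,880 m³
S = 3,744,906 / 86,880 = 43.1044 ‰

43.10 ‰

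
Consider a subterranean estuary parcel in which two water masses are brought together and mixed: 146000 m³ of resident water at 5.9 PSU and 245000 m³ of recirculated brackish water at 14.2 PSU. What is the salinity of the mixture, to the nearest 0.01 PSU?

11.10 PSU

Salt balance:
salt = 146,000×5.9 + 245,000×14.2 = 861,400 + 3,479,000 = 4,340,400
volume = 146,000 + 245,000 = 391,000 m³
S = 4,340,400 / 391,000 = 11.1008 PSU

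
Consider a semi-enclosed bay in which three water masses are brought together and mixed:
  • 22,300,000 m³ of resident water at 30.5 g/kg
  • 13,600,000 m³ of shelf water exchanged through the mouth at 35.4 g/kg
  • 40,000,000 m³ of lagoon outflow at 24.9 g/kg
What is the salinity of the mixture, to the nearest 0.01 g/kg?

Salt balance:
salt = 22,300,000×30.5 + 13,600,000×35.4 + 40,000,000×24.9 = 680,150,000 + 481,440,000 + 996,000,000 = 2,157,590,000
volume = 22,300,000 + 13,600,000 + 40,000,000 = 75,900,000 m³
S = 2,157,590,000 / 75,900,000 = 28.4267 g/kg

28.43 g/kg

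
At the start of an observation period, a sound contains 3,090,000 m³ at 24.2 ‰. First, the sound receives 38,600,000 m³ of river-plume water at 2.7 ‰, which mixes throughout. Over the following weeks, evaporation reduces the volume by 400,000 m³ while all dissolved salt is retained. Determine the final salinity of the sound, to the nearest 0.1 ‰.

4.3 ‰

After mixing: salt = 3,090,000×24.2 + 38,600,000×2.7 = 178,998,000; volume = 41,690,000 m³
After evaporation: salt unchanged = 178,998,000; volume = 41,690,000 − 400,000 = 41,290,000 m³
S = 178,998,000 / 41,290,000 = 4.3351 ‰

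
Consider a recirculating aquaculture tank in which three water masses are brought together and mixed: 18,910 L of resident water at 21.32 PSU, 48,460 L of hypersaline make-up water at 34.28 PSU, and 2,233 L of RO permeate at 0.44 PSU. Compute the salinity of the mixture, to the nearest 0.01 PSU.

29.67 PSU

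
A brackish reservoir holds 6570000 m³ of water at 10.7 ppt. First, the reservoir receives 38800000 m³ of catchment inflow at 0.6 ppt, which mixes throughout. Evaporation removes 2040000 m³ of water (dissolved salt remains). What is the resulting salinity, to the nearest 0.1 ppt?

2.2 ppt

After mixing: salt = 6,570,000×10.7 + 38,800,000×0.6 = 93,579,000; volume = 45,370,000 m³
After evaporation: salt unchanged = 93,579,000; volume = 45,370,000 − 2,040,000 = 43,330,000 m³
S = 93,579,000 / 43,330,000 = 2.1597 ppt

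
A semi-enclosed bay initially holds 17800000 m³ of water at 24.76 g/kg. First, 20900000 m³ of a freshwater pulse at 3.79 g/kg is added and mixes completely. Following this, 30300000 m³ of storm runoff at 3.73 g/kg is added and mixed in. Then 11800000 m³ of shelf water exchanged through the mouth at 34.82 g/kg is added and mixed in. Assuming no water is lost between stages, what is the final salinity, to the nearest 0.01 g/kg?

12.92 g/kg

Salt balance:
Initial salt = 17,800,000×24.76 = 440,728,000
After stage 1: salt = 440,728,000 + 20,900,000×3.79 = 519,939,000; volume = 38,700,000 m³; S = 13.435 g/kg
After stage 2: salt = 519,939,000 + 30,300,000×3.73 = 632,958,000; volume = 69,000,000 m³; S = 9.173 g/kg
After stage 3: salt = 632,958,000 + 11,800,000×34.82 = 1,043,834,000; volume = 80,800,000 m³
S = 1,043,834,000 / 80,800,000 = 12.9187 g/kg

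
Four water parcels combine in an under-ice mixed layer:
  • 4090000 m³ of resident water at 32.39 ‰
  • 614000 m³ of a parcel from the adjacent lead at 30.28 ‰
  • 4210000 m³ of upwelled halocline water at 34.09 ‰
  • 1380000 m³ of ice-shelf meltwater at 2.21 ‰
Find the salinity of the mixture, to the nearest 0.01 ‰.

Weighted by volume,
salt = 4,090,000×32.39 + 614,000×30.28 + 4,210,000×34.09 + 1,380,000×2.21 = 132,475,100 + 18,591,920 + 143,518,900 + 3,049,800 = 297,635,720
volume = 4,090,000 + 614,000 + 4,210,000 + 1,380,000 = 10,294,000 m³
S = 297,635,720 / 10,294,000 = 28.9135 ‰

28.91 ‰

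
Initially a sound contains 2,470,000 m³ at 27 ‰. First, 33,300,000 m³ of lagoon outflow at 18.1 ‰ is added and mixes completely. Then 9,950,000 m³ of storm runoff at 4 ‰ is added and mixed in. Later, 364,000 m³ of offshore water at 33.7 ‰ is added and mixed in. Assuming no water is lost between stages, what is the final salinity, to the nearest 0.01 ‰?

Conserving salt mass:
Initial salt = 2,470,000×27 = 66,690,000
After stage 1: salt = 66,690,000 + 33,300,000×18.1 = 669,420,000; volume = 35,770,000 m³; S = 18.715 ‰
After stage 2: salt = 669,420,000 + 9,950,000×4 = 709,220,000; volume = 45,720,000 m³; S = 15.512 ‰
After stage 3: salt = 709,220,000 + 364,000×33.7 = 721,486,800; volume = 46,084,000 m³
S = 721,486,800 / 46,084,000 = 15.6559 ‰

15.66 ‰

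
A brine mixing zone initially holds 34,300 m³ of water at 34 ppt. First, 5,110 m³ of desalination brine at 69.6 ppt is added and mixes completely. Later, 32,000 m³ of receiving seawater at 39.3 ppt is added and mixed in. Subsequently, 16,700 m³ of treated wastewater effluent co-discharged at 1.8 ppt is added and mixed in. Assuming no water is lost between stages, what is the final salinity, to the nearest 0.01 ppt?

31.89 ppt

By conservation of dissolved salt,
Initial salt = 34,300×34 = 1,166,200
After stage 1: salt = 1,166,200 + 5,110×69.6 = 1,521,856; volume = 39,410 m³; S = 38.616 ppt
After stage 2: salt = 1,521,856 + 32,000×39.3 = 2,779,456; volume = 71,410 m³; S = 38.923 ppt
After stage 3: salt = 2,779,456 + 16,700×1.8 = 2,809,516; volume = 88,110 m³
S = 2,809,516 / 88,110 = 31.8865 ppt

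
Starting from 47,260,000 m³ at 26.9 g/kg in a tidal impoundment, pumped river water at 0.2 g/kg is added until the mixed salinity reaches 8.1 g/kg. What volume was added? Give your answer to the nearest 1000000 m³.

Salt balance: 47,260,000×26.9 + V×0.2 = (47,260,000+V)×8.1
1,271,294,000 + 0.2V = 382,806,000 + 8.1V
888,488,000 = 7.9V
V = 112,466,835.44 m³

112000000 m³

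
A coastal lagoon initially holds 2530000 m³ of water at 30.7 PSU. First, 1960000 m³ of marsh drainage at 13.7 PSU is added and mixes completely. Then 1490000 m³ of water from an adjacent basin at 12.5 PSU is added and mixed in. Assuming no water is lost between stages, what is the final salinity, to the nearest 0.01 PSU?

By conservation of dissolved salt,
Initial salt = 2,530,000×30.7 = 77,671,000
After stage 1: salt = 77,671,000 + 1,960,000×13.7 = 104,523,000; volume = 4,490,000 m³; S = 23.279 PSU
After stage 2: salt = 104,523,000 + 1,490,000×12.5 = 123,148,000; volume = 5,980,000 m³
S = 123,148,000 / 5,980,000 = 20.5933 PSU

20.59 PSU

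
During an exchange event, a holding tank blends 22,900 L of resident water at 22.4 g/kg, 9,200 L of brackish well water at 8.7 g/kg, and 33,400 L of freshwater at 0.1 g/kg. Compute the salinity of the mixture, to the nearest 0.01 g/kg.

Conserving salt mass:
salt = 22,900×22.4 + 9,200×8.7 + 33,400×0.1 = 512,960 + 80,040 + 3,340 = 596,340
volume = 22,900 + 9,200 + 33,400 = 65,500 L
S = 596,340 / 65,500 = 9.1044 g/kg

9.10 g/kg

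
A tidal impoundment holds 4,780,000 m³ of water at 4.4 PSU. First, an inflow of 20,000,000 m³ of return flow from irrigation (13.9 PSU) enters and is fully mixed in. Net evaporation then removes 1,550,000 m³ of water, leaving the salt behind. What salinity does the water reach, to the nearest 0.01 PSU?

12.87 PSU

After mixing: salt = 4,780,000×4.4 + 20,000,000×13.9 = 299,032,000; volume = 24,780,000 m³
After evaporation: salt unchanged = 299,032,000; volume = 24,780,000 − 1,550,000 = 23,230,000 m³
S = 299,032,000 / 23,230,000 = 12.8727 PSU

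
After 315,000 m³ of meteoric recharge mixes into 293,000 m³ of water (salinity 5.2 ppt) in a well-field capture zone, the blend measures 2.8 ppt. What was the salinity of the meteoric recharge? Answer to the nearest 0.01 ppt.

Salt balance: 293,000×5.2 + 315,000×S = 608,000×2.8
1,523,600 + 315,000·S = 1,702,400
S = (1,702,400 − 1,523,600) / 315,000 = 0.5676 ppt

0.57 ppt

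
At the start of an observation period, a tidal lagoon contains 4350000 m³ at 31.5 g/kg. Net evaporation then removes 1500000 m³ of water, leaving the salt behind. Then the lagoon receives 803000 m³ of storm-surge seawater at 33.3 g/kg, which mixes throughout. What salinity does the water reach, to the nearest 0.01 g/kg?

After evaporation: salt = 4,350,000×31.5 = 137,025,000; volume = 4,350,000 − 1,500,000 = 2,850,000 m³
After mixing: salt = 137,025,000 + 803,000×33.3 = 163,764,900; volume = 2,850,000 + 803,000 = 3,653,000 m³
S = 163,764,900 / 3,653,000 = 44.8302 g/kg

44.83 g/kg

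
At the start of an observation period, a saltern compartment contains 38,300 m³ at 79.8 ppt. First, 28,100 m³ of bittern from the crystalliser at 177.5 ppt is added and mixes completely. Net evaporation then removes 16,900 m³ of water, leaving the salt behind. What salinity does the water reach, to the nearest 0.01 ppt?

After mixing: salt = 38,300×79.8 + 28,100×177.5 = 8,044,090; volume = 66,400 m³
After evaporation: salt unchanged = 8,044,090; volume = 66,400 − 16,900 = 49,500 m³
S = 8,044,090 / 49,500 = 162.5069 ppt

162.51 ppt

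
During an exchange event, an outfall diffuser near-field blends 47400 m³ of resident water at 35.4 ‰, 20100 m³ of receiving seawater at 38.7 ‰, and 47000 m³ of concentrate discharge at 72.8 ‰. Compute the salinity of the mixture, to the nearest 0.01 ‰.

51.33 ‰

Weighted by volume,
salt = 47,400×35.4 + 20,100×38.7 + 47,000×72.8 = 1,677,960 + 777,870 + 3,421,600 = 5,877,430
volume = 47,400 + 20,100 + 47,000 = 114,500 m³
S = 5,877,430 / 114,500 = 51.3313 ‰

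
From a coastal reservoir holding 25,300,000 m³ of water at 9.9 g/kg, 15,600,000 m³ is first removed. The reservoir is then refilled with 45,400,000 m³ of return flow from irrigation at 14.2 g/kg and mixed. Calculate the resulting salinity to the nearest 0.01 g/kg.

Remaining after removal: 9,700,000 m³ at 9.9 g/kg (salt = 96,030,000)
After addition: salt = 96,030,000 + 45,400,000×14.2 = 740,710,000; volume = 55,100,000 m³
S = 740,710,000 / 55,100,000 = 13.443 g/kg

13.44 g/kg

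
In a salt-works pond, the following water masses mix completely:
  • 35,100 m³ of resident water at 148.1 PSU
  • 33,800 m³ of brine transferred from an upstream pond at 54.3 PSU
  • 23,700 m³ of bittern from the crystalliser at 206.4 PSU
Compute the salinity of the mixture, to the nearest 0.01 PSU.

128.78 PSU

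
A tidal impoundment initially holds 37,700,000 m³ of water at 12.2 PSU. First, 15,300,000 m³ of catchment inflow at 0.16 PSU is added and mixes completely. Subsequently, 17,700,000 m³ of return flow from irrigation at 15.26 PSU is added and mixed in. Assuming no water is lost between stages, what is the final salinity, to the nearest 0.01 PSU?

10.36 PSU

Mass of salt is conserved:
Initial salt = 37,700,000×12.2 = 459,940,000
After stage 1: salt = 459,940,000 + 15,300,000×0.16 = 462,388,000; volume = 53,000,000 m³; S = 8.724 PSU
After stage 2: salt = 462,388,000 + 17,700,000×15.26 = 732,490,000; volume = 70,700,000 m³
S = 732,490,000 / 70,700,000 = 10.3605 PSU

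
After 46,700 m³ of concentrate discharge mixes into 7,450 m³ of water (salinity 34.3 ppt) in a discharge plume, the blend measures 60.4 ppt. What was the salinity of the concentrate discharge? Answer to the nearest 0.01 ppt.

Salt balance: 7,450×34.3 + 46,700×S = 54,150×60.4
255,535 + 46,700·S = 3,270,660
S = (3,270,660 − 255,535) / 46,700 = 64.5637 ppt

64.56 ppt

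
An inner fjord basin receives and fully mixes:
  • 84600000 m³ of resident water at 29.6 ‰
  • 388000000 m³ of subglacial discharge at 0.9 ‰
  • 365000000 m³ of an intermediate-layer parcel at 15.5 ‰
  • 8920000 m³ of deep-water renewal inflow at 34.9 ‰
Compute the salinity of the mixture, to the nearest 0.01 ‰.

10.42 ‰

Weighted by volume,
salt = 84,600,000×29.6 + 388,000,000×0.9 + 365,000,000×15.5 + 8,920,000×34.9 = 2,504,160,000 + 349,200,000 + 5,657,500,000 + 311,308,000 = 8,822,168,000
volume = 84,600,000 + 388,000,000 + 365,000,000 + 8,920,000 = 846,520,000 m³
S = 8,822,168,000 / 846,520,000 = 10.4217 ‰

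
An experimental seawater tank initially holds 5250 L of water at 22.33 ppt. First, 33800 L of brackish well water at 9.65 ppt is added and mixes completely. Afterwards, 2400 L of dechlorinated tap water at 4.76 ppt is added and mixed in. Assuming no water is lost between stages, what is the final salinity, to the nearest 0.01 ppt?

Mass of salt is conserved:
Initial salt = 5,250×22.33 = 117,232.5
After stage 1: salt = 117,232.5 + 33,800×9.65 = 443,402.5; volume = 39,050 L; S = 11.355 ppt
After stage 2: salt = 443,402.5 + 2,400×4.76 = 454,826.5; volume = 41,450 L
S = 454,826.5 / 41,450 = 10.9729 ppt

10.97 ppt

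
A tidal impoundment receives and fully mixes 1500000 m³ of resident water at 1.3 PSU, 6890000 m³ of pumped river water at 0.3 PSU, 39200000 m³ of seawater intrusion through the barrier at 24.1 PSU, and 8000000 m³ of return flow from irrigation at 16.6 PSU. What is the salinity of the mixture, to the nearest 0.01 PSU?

Weighted by volume,
salt = 1,500,000×1.3 + 6,890,000×0.3 + 39,200,000×24.1 + 8,000,000×16.6 = 1,950,000 + 2,067,000 + 944,720,000 + 132,800,000 = 1,081,537,000
volume = 1,500,000 + 6,890,000 + 39,200,000 + 8,000,000 = 55,590,000 m³
S = 1,081,537,000 / 55,590,000 = 19.4556 PSU

19.46 PSU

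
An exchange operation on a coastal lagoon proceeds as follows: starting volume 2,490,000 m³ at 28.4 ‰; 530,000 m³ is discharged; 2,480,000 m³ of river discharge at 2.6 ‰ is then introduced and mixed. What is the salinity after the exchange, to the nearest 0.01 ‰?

Remaining after removal: 1,960,000 m³ at 28.4 ‰ (salt = 55,664,000)
After addition: salt = 55,664,000 + 2,480,000×2.6 = 62,112,000; volume = 4,440,000 m³
S = 62,112,000 / 4,440,000 = 13.9892 ‰

13.99 ‰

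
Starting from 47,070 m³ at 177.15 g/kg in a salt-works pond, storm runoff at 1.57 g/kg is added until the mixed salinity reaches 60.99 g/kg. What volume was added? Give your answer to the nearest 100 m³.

Salt balance: 47,070×177.15 + V×1.57 = (47,070+V)×60.99
8,338,450.5 + 1.57V = 2,870,799.3 + 60.99V
5,467,651.2 = 59.42V
V = 92,017.02 m³

92000 m³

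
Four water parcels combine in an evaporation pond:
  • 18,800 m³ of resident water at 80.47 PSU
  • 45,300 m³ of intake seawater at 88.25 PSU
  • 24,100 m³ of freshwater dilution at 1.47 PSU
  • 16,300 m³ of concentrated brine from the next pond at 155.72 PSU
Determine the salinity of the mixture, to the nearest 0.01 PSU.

Salt balance:
salt = 18,800×80.47 + 45,300×88.25 + 24,100×1.47 + 16,300×155.72 = 1,512,836 + 3,997,725 + 35,427 + 2,538,236 = 8,084,224
volume = 18,800 + 45,300 + 24,100 + 16,300 = 104,500 m³
S = 8,084,224 / 104,500 = 77.361 PSU

77.36 PSU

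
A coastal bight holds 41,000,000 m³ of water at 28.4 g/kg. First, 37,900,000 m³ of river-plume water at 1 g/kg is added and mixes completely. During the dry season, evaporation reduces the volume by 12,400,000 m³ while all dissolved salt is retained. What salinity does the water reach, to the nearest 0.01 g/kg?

18.08 g/kg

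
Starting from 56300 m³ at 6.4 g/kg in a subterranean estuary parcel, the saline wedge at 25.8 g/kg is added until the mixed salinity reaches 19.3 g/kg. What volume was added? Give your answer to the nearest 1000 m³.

Salt balance: 56,300×6.4 + V×25.8 = (56,300+V)×19.3
360,320 + 25.8V = 1,086,590 + 19.3V
726,270 = 6.5V
V = 111,733.85 m³

112000 m³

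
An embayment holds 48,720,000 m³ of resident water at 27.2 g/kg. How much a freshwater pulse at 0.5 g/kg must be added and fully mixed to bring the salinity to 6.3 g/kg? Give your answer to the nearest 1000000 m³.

176000000 m³

Salt balance: 48,720,000×27.2 + V×0.5 = (48,720,000+V)×6.3
1,325,184,000 + 0.5V = 306,936,000 + 6.3V
1,018,248,000 = 5.8V
V = 175,560,000 m³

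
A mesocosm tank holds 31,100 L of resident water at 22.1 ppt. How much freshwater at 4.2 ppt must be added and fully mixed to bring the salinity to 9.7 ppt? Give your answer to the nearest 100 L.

Salt balance: 31,100×22.1 + V×4.2 = (31,100+V)×9.7
687,310 + 4.2V = 301,670 + 9.7V
385,640 = 5.5V
V = 70,116.36 L

70100 L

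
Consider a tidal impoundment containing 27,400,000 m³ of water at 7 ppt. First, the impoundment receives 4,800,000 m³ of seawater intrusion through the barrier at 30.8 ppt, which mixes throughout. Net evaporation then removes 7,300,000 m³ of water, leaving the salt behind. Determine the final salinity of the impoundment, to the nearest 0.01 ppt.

13.64 ppt

After mixing: salt = 27,400,000×7 + 4,800,000×30.8 = 339,640,000; volume = 32,200,000 m³
After evaporation: salt unchanged = 339,640,000; volume = 32,200,000 − 7,300,000 = 24,900,000 m³
S = 339,640,000 / 24,900,000 = 13.6402 ppt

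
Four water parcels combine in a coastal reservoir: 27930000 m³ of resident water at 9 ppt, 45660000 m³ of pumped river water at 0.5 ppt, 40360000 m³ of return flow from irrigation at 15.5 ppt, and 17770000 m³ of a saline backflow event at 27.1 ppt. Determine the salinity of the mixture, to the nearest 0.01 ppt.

10.49 ppt

Mass of salt is conserved:
salt = 27,930,000×9 + 45,660,000×0.5 + 40,360,000×15.5 + 17,770,000×27.1 = 251,370,000 + 22,830,000 + 625,580,000 + 481,567,000 = 1,381,347,000
volume = 27,930,000 + 45,660,000 + 40,360,000 + 17,770,000 = 131,720,000 m³
S = 1,381,347,000 / 131,720,000 = 10.487 ppt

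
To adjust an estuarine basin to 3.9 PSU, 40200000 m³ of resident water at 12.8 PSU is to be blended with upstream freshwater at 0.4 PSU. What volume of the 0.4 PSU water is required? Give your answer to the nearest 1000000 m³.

Salt balance: 40,200,000×12.8 + V×0.4 = (40,200,000+V)×3.9
514,560,000 + 0.4V = 156,780,000 + 3.9V
357,780,000 = 3.5V
V = 102,222,857.14 m³

102000000 m³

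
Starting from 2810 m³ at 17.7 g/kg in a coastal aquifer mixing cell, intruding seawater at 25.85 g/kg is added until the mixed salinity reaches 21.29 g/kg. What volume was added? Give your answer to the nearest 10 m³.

2210 m³

Salt balance: 2,810×17.7 + V×25.85 = (2,810+V)×21.29
49,737 + 25.85V = 59,824.9 + 21.29V
10,087.9 = 4.56V
V = 2,212.26 m³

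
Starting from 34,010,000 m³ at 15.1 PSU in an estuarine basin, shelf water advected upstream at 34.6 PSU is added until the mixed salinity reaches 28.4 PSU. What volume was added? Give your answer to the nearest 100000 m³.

Salt balance: 34,010,000×15.1 + V×34.6 = (34,010,000+V)×28.4
513,551,000 + 34.6V = 965,884,000 + 28.4V
452,333,000 = 6.2V
V = 72,956,935.48 m³

73000000 m³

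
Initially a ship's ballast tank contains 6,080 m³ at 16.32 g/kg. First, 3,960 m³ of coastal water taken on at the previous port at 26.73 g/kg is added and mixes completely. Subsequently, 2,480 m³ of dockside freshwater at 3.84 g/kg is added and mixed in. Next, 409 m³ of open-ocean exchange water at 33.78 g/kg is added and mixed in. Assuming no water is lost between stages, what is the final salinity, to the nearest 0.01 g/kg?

17.67 g/kg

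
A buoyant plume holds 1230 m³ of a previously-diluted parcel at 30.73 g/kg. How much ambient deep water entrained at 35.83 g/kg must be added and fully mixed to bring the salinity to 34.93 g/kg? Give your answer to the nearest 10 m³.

Salt balance: 1,230×30.73 + V×35.83 = (1,230+V)×34.93
37,797.9 + 35.83V = 42,963.9 + 34.93V
5,166 = 0.9V
V = 5,740 m³

5740 m³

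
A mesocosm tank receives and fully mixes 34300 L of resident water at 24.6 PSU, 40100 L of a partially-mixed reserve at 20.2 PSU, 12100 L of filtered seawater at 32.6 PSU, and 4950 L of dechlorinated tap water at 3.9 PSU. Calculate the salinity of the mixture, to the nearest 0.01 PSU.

22.61 PSU

By conservation of dissolved salt,
salt = 34,300×24.6 + 40,100×20.2 + 12,100×32.6 + 4,950×3.9 = 843,780 + 810,020 + 394,460 + 19,305 = 2,067,565
volume = 34,300 + 40,100 + 12,100 + 4,950 = 91,450 L
S = 2,067,565 / 91,450 = 22.6087 PSU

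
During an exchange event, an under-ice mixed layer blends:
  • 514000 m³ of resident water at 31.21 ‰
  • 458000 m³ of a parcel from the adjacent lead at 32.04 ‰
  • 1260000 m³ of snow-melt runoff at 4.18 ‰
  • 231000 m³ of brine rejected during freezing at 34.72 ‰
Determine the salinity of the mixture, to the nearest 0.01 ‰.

17.87 ‰

Total salt / total volume:
salt = 514,000×31.21 + 458,000×32.04 + 1,260,000×4.18 + 231,000×34.72 = 16,041,940 + 14,674,320 + 5,266,800 + 8,020,320 = 44,003,380
volume = 514,000 + 458,000 + 1,260,000 + 231,000 = 2,463,000 m³
S = 44,003,380 / 2,463,000 = 17.8658 ‰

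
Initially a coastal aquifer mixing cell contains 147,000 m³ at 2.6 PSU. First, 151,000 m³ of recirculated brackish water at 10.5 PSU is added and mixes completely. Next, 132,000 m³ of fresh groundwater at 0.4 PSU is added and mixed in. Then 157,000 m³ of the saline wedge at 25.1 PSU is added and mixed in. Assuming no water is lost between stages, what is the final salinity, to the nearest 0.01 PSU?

10.16 PSU

Mass of salt is conserved:
Initial salt = 147,000×2.6 = 382,200
After stage 1: salt = 382,200 + 151,000×10.5 = 1,967,700; volume = 298,000 m³; S = 6.603 PSU
After stage 2: salt = 1,967,700 + 132,000×0.4 = 2,020,500; volume = 430,000 m³; S = 4.699 PSU
After stage 3: salt = 2,020,500 + 157,000×25.1 = 5,961,200; volume = 587,000 m³
S = 5,961,200 / 587,000 = 10.1554 PSU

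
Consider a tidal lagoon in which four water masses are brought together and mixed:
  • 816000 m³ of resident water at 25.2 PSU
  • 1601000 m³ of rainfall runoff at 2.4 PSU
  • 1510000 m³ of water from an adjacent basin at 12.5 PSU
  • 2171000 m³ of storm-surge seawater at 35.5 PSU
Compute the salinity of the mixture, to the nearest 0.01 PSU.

Total salt / total volume:
salt = 816,000×25.2 + 1,601,000×2.4 + 1,510,000×12.5 + 2,171,000×35.5 = 20,563,200 + 3,842,400 + 18,875,000 + 77,070,500 = 120,351,100
volume = 816,000 + 1,601,000 + 1,510,000 + 2,171,000 = 6,098,000 m³
S = 120,351,100 / 6,098,000 = 19.7362 PSU

19.74 PSU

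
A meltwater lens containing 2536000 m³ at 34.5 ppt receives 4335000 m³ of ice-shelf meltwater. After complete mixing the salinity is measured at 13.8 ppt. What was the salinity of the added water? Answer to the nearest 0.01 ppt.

1.69 ppt

Salt balance: 2,536,000×34.5 + 4,335,000×S = 6,871,000×13.8
87,492,000 + 4,335,000·S = 94,819,800
S = (94,819,800 − 87,492,000) / 4,335,000 = 1.6904 ppt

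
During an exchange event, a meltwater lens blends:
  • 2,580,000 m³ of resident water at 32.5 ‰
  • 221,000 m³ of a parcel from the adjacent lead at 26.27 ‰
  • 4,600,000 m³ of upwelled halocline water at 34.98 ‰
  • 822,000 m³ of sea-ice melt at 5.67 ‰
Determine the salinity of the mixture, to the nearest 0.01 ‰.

31.04 ‰

Salt balance:
salt = 2,580,000×32.5 + 221,000×26.27 + 4,600,000×34.98 + 822,000×5.67 = 83,850,000 + 5,805,670 + 160,908,000 + 4,660,740 = 255,224,410
volume = 2,580,000 + 221,000 + 4,600,000 + 822,000 = 8,223,000 m³
S = 255,224,410 / 8,223,000 = 31.0379 ‰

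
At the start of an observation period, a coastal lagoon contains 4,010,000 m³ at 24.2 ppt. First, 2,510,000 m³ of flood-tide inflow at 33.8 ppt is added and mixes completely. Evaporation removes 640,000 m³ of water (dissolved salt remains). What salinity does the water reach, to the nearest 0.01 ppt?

After mixing: salt = 4,010,000×24.2 + 2,510,000×33.8 = 181,880,000; volume = 6,520,000 m³
After evaporation: salt unchanged = 181,880,000; volume = 6,520,000 − 640,000 = 5,880,000 m³
S = 181,880,000 / 5,880,000 = 30.932 ppt

30.93 ppt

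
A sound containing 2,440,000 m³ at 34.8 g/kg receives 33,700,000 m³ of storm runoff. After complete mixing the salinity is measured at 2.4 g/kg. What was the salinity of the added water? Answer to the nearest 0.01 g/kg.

0.05 g/kg

Salt balance: 2,440,000×34.8 + 33,700,000×S = 36,140,000×2.4
84,912,000 + 33,700,000·S = 86,736,000
S = (86,736,000 − 84,912,000) / 33,700,000 = 0.0541 g/kg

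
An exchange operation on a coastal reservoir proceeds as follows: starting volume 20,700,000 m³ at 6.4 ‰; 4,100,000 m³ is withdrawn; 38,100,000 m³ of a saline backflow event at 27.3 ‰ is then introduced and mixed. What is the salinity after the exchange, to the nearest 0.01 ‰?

Remaining after removal: 16,600,000 m³ at 6.4 ‰ (salt = 106,240,000)
After addition: salt = 106,240,000 + 38,100,000×27.3 = 1,146,370,000; volume = 54,700,000 m³
S = 1,146,370,000 / 54,700,000 = 20.9574 ‰

20.96 ‰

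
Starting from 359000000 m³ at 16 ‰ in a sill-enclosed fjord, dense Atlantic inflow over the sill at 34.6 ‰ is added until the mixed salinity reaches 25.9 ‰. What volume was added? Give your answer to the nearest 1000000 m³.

Salt balance: 359,000,000×16 + V×34.6 = (359,000,000+V)×25.9
5,744,000,000 + 34.6V = 9,298,100,000 + 25.9V
3,554,100,000 = 8.7V
V = 408,517,241.38 m³

409000000 m³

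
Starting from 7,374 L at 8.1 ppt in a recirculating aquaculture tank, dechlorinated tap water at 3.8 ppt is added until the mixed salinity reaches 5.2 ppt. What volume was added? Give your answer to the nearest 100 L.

Salt balance: 7,374×8.1 + V×3.8 = (7,374+V)×5.2
59,729.4 + 3.8V = 38,344.8 + 5.2V
21,384.6 = 1.4V
V = 15,274.71 L

15300 L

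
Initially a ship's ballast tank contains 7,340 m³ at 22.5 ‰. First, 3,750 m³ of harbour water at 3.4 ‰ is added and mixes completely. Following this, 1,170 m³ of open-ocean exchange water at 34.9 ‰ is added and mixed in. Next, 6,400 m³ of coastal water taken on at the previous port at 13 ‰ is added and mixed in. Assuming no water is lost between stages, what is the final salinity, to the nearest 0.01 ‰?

16.18 ‰

Conserving salt mass:
Initial salt = 7,340×22.5 = 165,150
After stage 1: salt = 165,150 + 3,750×3.4 = 177,900; volume = 11,090 m³; S = 16.041 ‰
After stage 2: salt = 177,900 + 1,170×34.9 = 218,733; volume = 12,260 m³; S = 17.841 ‰
After stage 3: salt = 218,733 + 6,400×13 = 301,933; volume = 18,660 m³
S = 301,933 / 18,660 = 16.1808 ‰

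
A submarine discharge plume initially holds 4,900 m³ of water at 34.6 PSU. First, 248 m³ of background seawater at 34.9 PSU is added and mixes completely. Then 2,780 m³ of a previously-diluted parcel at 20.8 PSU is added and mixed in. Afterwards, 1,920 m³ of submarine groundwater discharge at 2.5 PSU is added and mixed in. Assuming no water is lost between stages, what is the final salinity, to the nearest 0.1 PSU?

24.5 PSU

Weighted by volume,
Initial salt = 4,900×34.6 = 169,540
After stage 1: salt = 169,540 + 248×34.9 = 178,195.2; volume = 5,148 m³; S = 34.614 PSU
After stage 2: salt = 178,195.2 + 2,780×20.8 = 236,019.2; volume = 7,928 m³; S = 29.77 PSU
After stage 3: salt = 236,019.2 + 1,920×2.5 = 240,819.2; volume = 9,848 m³
S = 240,819.2 / 9,848 = 24.4536 PSU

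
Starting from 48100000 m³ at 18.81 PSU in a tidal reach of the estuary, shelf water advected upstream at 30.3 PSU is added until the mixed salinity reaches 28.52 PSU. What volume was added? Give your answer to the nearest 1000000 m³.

262000000 m³

Salt balance: 48,100,000×18.81 + V×30.3 = (48,100,000+V)×28.52
904,761,000 + 30.3V = 1,371,812,000 + 28.52V
467,051,000 = 1.78V
V = 262,388,202.25 m³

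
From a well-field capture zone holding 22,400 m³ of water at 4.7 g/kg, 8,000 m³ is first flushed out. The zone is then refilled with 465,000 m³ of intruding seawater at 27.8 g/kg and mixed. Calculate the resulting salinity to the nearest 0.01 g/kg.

Remaining after removal: 14,400 m³ at 4.7 g/kg (salt = 67,680)
After addition: salt = 67,680 + 465,000×27.8 = 12,994,680; volume = 479,400 m³
S = 12,994,680 / 479,400 = 27.1061 g/kg

27.11 g/kg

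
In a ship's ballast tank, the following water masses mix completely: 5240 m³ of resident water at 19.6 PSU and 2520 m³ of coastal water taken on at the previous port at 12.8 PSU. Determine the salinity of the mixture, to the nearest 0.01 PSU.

17.39 PSU

Conserving salt mass:
salt = 5,240×19.6 + 2,520×12.8 = 102,704 + 32,256 = 134,960
volume = 5,240 + 2,520 = 7,760 m³
S = 134,960 / 7,760 = 17.3918 PSU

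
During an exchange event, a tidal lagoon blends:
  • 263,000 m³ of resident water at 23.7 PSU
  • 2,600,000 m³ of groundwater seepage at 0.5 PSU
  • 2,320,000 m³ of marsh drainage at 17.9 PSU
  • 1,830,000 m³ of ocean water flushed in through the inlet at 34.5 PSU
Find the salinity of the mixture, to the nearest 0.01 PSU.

16.00 PSU

Mass of salt is conserved:
salt = 263,000×23.7 + 2,600,000×0.5 + 2,320,000×17.9 + 1,830,000×34.5 = 6,233,100 + 1,300,000 + 41,528,000 + 63,135,000 = 112,196,100
volume = 263,000 + 2,600,000 + 2,320,000 + 1,830,000 = 7,013,000 m³
S = 112,196,100 / 7,013,000 = 15.9983 PSU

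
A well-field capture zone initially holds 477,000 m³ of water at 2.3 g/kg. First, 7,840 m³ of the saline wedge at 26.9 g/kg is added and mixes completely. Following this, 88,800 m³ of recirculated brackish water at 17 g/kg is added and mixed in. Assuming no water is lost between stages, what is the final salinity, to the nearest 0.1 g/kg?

Mass of salt is conserved:
Initial salt = 477,000×2.3 = 1,097,100
After stage 1: salt = 1,097,100 + 7,840×26.9 = 1,307,996; volume = 484,840 m³; S = 2.698 g/kg
After stage 2: salt = 1,307,996 + 88,800×17 = 2,817,596; volume = 573,640 m³
S = 2,817,596 / 573,640 = 4.9118 g/kg

4.9 g/kg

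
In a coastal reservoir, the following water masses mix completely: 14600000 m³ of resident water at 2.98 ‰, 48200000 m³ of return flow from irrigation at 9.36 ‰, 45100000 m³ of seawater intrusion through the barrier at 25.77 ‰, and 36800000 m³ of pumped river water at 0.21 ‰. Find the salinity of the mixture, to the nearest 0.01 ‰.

Total salt / total volume:
salt = 14,600,000×2.98 + 48,200,000×9.36 + 45,100,000×25.77 + 36,800,000×0.21 = 43,508,000 + 451,152,000 + 1,162,227,000 + 7,728,000 = 1,664,615,000
volume = 14,600,000 + 48,200,000 + 45,100,000 + 36,800,000 = 144,700,000 m³
S = 1,664,615,000 / 144,700,000 = 11.5039 ‰

11.50 ‰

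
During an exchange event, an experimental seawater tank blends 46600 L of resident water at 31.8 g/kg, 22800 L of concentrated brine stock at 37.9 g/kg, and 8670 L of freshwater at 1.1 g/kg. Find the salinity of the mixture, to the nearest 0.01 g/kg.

Total salt / total volume:
salt = 46,600×31.8 + 22,800×37.9 + 8,670×1.1 = 1,481,880 + 864,120 + 9,537 = 2,355,537
volume = 46,600 + 22,800 + 8,670 = 78,070 L
S = 2,355,537 / 78,070 = 30.1721 g/kg

30.17 g/kg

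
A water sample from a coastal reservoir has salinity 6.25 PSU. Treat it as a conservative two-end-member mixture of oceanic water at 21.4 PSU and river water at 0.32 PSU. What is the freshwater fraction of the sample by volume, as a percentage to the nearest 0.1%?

71.9%

Let f be the freshwater fraction. Salt balance per unit volume:
f×0.32 + (1−f)×21.4 = 6.25
f = (21.4 − 6.25) / (21.4 − 0.32) = 15.15/21.08 = 0.7187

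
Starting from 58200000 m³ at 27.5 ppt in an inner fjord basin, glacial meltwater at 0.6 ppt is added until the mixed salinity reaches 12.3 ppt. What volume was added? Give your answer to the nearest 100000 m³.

75600000 m³

Salt balance: 58,200,000×27.5 + V×0.6 = (58,200,000+V)×12.3
1,600,500,000 + 0.6V = 715,860,000 + 12.3V
884,640,000 = 11.7V
V = 75,610,256.41 m³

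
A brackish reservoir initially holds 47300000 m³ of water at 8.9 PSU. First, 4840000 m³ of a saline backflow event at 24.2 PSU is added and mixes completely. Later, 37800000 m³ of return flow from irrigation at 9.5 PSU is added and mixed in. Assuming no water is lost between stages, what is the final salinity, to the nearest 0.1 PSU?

10.0 PSU

By conservation of dissolved salt,
Initial salt = 47,300,000×8.9 = 420,970,000
After stage 1: salt = 420,970,000 + 4,840,000×24.2 = 538,098,000; volume = 52,140,000 m³; S = 10.32 PSU
After stage 2: salt = 538,098,000 + 37,800,000×9.5 = 897,198,000; volume = 89,940,000 m³
S = 897,198,000 / 89,940,000 = 9.9755 PSU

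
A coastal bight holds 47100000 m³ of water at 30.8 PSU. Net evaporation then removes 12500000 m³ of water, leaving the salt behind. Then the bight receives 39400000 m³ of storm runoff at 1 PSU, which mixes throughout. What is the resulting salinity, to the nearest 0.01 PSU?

20.14 PSU

After evaporation: salt = 47,100,000×30.8 = 1,450,680,000; volume = 47,100,000 − 12,500,000 = 34,600,000 m³
After mixing: salt = 1,450,680,000 + 39,400,000×1 = 1,490,080,000; volume = 34,600,000 + 39,400,000 = 74,000,000 m³
S = 1,490,080,000 / 74,000,000 = 20.1362 PSU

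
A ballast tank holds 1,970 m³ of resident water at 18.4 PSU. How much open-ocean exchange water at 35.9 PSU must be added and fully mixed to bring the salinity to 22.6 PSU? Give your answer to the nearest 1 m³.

Salt balance: 1,970×18.4 + V×35.9 = (1,970+V)×22.6
36,248 + 35.9V = 44,522 + 22.6V
8,274 = 13.3V
V = 622.11 m³

622 m³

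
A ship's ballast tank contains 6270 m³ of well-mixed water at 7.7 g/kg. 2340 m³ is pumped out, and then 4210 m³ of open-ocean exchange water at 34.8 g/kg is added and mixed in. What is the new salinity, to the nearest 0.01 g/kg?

Remaining after removal: 3,930 m³ at 7.7 g/kg (salt = 30,261)
After addition: salt = 30,261 + 4,210×34.8 = 176,769; volume = 8,140 m³
S = 176,769 / 8,140 = 21.7161 g/kg

21.72 g/kg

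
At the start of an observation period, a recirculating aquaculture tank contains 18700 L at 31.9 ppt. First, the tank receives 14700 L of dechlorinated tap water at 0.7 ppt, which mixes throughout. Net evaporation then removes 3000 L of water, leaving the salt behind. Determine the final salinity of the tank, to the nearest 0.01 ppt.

After mixing: salt = 18,700×31.9 + 14,700×0.7 = 606,820; volume = 33,400 L
After evaporation: salt unchanged = 606,820; volume = 33,400 − 3,000 = 30,400 L
S = 606,820 / 30,400 = 19.9612 ppt

19.96 ppt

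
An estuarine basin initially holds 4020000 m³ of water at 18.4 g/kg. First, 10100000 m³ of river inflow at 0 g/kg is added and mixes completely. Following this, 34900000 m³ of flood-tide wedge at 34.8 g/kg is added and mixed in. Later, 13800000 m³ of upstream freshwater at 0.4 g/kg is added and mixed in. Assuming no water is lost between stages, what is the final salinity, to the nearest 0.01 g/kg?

Total salt / total volume:
Initial salt = 4,020,000×18.4 = 73,968,000
After stage 1: salt = 73,968,000 + 10,100,000×0 = 73,968,000; volume = 14,120,000 m³; S = 5.239 g/kg
After stage 2: salt = 73,968,000 + 34,900,000×34.8 = 1,288,488,000; volume = 49,020,000 m³; S = 26.285 g/kg
After stage 3: salt = 1,288,488,000 + 13,800,000×0.4 = 1,294,008,000; volume = 62,820,000 m³
S = 1,294,008,000 / 62,820,000 = 20.5987 g/kg

20.60 g/kg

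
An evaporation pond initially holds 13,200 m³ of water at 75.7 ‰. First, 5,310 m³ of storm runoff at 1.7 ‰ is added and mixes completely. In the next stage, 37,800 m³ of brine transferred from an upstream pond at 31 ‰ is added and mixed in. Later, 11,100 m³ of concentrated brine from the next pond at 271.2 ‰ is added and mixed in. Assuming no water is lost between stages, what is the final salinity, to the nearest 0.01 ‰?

77.00 ‰

Conserving salt mass:
Initial salt = 13,200×75.7 = 999,240
After stage 1: salt = 999,240 + 5,310×1.7 = 1,008,267; volume = 18,510 m³; S = 54.471 ‰
After stage 2: salt = 1,008,267 + 37,800×31 = 2,180,067; volume = 56,310 m³; S = 38.715 ‰
After stage 3: salt = 2,180,067 + 11,100×271.2 = 5,190,387; volume = 67,410 m³
S = 5,190,387 / 67,410 = 76.9973 ‰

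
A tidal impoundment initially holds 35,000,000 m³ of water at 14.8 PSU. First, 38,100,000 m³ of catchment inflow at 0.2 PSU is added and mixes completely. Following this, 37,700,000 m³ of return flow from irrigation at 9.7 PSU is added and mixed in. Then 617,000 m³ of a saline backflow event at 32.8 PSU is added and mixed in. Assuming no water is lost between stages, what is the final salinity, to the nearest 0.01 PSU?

Weighted by volume,
Initial salt = 35,000,000×14.8 = 518,000,000
After stage 1: salt = 518,000,000 + 38,100,000×0.2 = 525,620,000; volume = 73,100,000 m³; S = 7.19 PSU
After stage 2: salt = 525,620,000 + 37,700,000×9.7 = 891,310,000; volume = 110,800,000 m³; S = 8.044 PSU
After stage 3: salt = 891,310,000 + 617,000×32.8 = 911,547,600; volume = 111,417,000 m³
S = 911,547,600 / 111,417,000 = 8.1814 PSU

8.18 PSU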